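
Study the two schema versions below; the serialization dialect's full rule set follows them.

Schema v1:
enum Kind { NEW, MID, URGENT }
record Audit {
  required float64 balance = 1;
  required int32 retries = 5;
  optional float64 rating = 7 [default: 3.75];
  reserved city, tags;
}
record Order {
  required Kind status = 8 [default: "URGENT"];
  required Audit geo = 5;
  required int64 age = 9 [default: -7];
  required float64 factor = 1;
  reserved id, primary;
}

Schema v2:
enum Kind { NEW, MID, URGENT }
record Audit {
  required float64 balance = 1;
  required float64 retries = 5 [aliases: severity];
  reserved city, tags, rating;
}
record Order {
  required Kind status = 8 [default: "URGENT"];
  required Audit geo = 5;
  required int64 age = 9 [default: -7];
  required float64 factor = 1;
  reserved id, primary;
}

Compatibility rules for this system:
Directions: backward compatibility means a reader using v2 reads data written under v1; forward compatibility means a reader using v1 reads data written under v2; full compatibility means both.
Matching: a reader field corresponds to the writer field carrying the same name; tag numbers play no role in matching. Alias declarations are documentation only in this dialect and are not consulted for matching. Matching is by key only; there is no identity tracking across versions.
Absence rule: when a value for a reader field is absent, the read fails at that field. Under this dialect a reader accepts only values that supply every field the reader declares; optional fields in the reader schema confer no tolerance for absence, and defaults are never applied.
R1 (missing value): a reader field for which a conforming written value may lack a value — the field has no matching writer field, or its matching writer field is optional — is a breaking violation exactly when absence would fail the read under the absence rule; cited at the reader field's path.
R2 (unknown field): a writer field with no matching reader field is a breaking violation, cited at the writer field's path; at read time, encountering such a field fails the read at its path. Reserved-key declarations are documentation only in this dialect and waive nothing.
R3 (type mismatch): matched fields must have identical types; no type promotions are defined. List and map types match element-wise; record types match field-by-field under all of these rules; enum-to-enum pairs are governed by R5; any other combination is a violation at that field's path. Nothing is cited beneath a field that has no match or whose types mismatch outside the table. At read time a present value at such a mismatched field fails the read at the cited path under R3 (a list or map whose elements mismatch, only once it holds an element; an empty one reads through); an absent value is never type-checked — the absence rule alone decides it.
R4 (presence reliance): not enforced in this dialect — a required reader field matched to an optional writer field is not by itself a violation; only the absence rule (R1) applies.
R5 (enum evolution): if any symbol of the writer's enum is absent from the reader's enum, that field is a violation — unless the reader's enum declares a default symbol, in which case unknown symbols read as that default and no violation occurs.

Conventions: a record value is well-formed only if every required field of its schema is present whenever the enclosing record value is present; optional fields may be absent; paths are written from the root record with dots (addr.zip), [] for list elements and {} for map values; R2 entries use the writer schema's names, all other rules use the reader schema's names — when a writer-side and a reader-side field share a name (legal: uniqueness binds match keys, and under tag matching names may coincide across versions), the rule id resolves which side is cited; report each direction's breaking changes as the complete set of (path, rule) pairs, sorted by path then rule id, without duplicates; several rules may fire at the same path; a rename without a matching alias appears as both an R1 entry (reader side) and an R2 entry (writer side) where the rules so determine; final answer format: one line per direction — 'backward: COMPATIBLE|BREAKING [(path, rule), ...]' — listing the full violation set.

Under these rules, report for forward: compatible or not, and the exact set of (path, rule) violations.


the writer's type comes first in each Order pair
checking forward for Order: reader v1 against writer v2:
  Kind -> Kind, writer required: status aligns to status
  Audit -> Audit, writer required: geo aligns to geo
  int64 -> int64, writer required: age aligns to age
  float64 -> float64, writer required: factor aligns to factor
  float64 -> float64, writer required: geo.balance aligns to geo.balance
  float64 -> int32, writer required: geo.retries aligns to geo.retries
  geo.rating: no writer-side match
  rule R1 violated at geo.rating
  rule R3 violated at geo.retries
  => forward: BREAKING (2)
the rest of the Order diff is inert for this question:
  removed field rating from record Audit (its key "rating" joins the reserved list) -> fires only in the backward direction of Order, which is not asked here

forward: BREAKING [(geo.rating, R1), (geo.retries, R3)]


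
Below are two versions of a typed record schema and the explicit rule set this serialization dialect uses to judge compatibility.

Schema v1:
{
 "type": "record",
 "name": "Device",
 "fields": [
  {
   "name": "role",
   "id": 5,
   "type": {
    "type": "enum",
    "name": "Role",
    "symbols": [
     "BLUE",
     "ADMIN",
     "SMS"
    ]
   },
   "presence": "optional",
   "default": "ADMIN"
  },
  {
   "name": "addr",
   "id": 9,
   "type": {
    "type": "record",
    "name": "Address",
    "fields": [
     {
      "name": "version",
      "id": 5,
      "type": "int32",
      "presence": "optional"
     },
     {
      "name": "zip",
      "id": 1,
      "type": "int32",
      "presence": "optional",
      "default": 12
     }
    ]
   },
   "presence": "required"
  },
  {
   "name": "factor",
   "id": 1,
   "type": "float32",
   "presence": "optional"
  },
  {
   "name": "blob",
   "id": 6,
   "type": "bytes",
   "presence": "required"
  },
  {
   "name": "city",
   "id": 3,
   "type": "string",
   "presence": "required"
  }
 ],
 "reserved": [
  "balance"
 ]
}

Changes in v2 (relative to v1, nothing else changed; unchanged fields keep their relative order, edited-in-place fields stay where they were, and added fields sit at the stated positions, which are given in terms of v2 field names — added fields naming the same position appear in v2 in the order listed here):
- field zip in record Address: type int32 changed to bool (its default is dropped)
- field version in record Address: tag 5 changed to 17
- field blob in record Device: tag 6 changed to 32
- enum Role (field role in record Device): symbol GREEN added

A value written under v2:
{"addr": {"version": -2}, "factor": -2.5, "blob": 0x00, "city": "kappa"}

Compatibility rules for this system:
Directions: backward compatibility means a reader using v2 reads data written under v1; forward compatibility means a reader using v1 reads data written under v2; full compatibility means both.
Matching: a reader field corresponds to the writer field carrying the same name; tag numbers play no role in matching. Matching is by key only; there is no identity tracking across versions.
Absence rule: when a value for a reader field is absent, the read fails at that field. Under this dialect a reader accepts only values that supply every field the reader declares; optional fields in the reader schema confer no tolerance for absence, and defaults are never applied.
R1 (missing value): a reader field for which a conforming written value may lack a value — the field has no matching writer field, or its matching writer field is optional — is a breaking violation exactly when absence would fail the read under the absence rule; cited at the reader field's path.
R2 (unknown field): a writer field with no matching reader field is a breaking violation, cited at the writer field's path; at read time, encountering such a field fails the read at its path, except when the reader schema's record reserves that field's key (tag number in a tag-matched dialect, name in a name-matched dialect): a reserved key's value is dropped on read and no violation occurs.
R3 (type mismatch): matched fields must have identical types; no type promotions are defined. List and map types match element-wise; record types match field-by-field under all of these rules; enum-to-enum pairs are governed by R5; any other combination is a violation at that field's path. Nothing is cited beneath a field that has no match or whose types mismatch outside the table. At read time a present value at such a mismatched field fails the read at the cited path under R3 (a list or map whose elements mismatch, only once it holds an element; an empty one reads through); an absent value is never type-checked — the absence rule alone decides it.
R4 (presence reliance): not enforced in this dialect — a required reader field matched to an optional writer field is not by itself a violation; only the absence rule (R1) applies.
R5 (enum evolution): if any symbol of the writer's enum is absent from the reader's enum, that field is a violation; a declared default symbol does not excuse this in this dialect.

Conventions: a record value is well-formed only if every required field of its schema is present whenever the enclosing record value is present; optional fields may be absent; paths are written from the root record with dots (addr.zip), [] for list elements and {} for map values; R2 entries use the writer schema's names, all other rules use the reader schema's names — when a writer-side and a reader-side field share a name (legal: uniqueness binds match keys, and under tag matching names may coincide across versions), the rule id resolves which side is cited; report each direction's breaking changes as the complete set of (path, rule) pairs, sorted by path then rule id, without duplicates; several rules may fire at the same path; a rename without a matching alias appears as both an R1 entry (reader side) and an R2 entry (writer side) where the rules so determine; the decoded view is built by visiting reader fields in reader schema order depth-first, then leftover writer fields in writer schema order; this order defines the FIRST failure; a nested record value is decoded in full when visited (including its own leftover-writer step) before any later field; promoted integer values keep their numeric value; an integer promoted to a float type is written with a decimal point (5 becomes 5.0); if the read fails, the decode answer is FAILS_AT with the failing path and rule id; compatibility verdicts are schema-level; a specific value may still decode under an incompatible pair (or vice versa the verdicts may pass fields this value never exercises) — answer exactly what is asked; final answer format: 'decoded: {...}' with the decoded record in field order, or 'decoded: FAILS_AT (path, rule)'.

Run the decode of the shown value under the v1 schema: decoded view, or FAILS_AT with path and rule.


in Device below, arrows point writer -> reader
migrating the Device value to v1:
  read fails at role under R1 (no fill)
  => FAILS_AT (role, R1)
ruling out the remaining Device differences:
  field zip in record Address: type int32 changed to bool (its default is dropped) -> shifts the Device verdicts, not this decode
  field version in record Address: tag 5 changed to 17 -> no rule fires on it and the decoded Device view is identical with or without it
  field blob in record Device: tag 6 changed to 32 -> no rule fires on it and the decoded Device view is identical with or without it

decoded: FAILS_AT (role, R1)


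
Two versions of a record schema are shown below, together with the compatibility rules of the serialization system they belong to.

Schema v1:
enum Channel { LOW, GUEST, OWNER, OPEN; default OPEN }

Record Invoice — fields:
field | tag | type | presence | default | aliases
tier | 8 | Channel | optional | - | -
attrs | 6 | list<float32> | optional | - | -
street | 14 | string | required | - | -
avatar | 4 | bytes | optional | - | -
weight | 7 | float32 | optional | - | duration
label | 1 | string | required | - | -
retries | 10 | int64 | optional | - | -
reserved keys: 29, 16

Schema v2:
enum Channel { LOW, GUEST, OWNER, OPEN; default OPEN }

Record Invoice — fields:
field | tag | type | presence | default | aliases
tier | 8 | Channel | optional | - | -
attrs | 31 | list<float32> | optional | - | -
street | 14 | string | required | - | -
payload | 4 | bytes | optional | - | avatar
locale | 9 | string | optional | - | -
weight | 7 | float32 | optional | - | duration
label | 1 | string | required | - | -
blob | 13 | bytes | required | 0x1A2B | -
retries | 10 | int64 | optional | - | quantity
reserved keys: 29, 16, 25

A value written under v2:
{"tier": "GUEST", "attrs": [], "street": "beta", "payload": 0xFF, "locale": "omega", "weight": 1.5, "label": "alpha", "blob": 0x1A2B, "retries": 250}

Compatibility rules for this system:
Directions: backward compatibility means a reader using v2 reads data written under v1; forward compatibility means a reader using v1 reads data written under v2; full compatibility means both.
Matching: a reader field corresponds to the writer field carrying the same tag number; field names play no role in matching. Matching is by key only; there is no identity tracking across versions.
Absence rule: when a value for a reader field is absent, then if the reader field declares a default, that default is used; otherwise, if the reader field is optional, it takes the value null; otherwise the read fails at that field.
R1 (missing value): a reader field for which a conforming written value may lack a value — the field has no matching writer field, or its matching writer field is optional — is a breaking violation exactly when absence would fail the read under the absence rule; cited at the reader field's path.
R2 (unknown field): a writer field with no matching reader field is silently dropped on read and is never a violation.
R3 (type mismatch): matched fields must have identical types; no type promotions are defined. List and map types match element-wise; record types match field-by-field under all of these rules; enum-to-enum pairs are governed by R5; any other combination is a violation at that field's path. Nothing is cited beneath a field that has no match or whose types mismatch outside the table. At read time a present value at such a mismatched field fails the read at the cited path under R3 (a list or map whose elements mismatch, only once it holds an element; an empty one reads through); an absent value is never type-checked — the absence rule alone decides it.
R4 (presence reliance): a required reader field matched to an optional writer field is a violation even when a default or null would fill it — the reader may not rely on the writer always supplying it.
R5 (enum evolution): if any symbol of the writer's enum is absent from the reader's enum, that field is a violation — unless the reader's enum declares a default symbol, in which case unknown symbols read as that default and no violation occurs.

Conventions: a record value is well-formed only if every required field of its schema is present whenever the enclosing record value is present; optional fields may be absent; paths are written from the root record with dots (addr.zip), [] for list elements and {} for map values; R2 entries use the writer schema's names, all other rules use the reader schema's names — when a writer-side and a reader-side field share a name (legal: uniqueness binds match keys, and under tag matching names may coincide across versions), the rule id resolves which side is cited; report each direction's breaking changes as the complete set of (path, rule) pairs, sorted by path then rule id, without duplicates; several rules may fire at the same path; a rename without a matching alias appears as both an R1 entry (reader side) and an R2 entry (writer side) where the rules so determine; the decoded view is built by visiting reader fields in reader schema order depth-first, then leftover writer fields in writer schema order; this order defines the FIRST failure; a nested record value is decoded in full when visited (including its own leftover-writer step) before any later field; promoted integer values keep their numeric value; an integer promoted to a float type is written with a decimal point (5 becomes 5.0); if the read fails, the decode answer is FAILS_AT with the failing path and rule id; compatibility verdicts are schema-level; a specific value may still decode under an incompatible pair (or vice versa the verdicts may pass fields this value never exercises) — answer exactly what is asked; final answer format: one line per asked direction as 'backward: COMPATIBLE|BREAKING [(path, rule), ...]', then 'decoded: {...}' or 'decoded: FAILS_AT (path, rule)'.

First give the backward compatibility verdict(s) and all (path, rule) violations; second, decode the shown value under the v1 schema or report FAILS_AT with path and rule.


arrows below run writer -> reader for Invoice
backward pass over Invoice, reader schema v2, writer schema v1:
  tier <- tier (Channel -> Channel, writer optional)
  attrs: no writer match
  street <- street (string -> string, writer required)
  payload <- avatar (bytes -> bytes, writer optional)
  locale: no writer match
  weight <- weight (float32 -> float32, writer optional)
  label <- label (string -> string, writer required)
  blob: no writer match
  retries <- retries (int64 -> int64, writer optional)
  writer field attrs has no reader counterpart
  nothing fires on Invoice: backward is COMPATIBLE
decoding the Invoice value with the v1 reader:
  tier := "GUEST"
  attrs := null (missing; optional => null)
  street := "beta"
  avatar := 0xFF (from writer payload)
  weight := 1.5
  label := "alpha"
  retries := 250
  writer attrs: no reader field; dropped
  writer locale: no reader field; dropped
  writer blob: no reader field; dropped
  => decoded: {"tier": "GUEST", "attrs": null, "street": "beta", "avatar": 0xFF, "weight": 1.5, "label": "alpha", "retries": 250}
remaining Invoice differences; none change what is asked:
  renamed field avatar to payload in record Invoice (alias avatar declared on the renamed field) -> inert for the asked Invoice verdict: nothing fires
  added field locale to record Invoice: optional string, tag 9 (in v2 it sits immediately before weight) -> inert for the asked Invoice verdict: nothing fires
  added field blob to record Invoice: required bytes, tag 13, default 0x1A2B (in v2 it sits immediately before retries) -> inert for the asked Invoice verdict: nothing fires

backward: COMPATIBLE []; decoded: {"tier": "GUEST", "attrs": null, "street": "beta", "avatar": 0xFF, "weight": 1.5, "label": "alpha", "retries": 250}


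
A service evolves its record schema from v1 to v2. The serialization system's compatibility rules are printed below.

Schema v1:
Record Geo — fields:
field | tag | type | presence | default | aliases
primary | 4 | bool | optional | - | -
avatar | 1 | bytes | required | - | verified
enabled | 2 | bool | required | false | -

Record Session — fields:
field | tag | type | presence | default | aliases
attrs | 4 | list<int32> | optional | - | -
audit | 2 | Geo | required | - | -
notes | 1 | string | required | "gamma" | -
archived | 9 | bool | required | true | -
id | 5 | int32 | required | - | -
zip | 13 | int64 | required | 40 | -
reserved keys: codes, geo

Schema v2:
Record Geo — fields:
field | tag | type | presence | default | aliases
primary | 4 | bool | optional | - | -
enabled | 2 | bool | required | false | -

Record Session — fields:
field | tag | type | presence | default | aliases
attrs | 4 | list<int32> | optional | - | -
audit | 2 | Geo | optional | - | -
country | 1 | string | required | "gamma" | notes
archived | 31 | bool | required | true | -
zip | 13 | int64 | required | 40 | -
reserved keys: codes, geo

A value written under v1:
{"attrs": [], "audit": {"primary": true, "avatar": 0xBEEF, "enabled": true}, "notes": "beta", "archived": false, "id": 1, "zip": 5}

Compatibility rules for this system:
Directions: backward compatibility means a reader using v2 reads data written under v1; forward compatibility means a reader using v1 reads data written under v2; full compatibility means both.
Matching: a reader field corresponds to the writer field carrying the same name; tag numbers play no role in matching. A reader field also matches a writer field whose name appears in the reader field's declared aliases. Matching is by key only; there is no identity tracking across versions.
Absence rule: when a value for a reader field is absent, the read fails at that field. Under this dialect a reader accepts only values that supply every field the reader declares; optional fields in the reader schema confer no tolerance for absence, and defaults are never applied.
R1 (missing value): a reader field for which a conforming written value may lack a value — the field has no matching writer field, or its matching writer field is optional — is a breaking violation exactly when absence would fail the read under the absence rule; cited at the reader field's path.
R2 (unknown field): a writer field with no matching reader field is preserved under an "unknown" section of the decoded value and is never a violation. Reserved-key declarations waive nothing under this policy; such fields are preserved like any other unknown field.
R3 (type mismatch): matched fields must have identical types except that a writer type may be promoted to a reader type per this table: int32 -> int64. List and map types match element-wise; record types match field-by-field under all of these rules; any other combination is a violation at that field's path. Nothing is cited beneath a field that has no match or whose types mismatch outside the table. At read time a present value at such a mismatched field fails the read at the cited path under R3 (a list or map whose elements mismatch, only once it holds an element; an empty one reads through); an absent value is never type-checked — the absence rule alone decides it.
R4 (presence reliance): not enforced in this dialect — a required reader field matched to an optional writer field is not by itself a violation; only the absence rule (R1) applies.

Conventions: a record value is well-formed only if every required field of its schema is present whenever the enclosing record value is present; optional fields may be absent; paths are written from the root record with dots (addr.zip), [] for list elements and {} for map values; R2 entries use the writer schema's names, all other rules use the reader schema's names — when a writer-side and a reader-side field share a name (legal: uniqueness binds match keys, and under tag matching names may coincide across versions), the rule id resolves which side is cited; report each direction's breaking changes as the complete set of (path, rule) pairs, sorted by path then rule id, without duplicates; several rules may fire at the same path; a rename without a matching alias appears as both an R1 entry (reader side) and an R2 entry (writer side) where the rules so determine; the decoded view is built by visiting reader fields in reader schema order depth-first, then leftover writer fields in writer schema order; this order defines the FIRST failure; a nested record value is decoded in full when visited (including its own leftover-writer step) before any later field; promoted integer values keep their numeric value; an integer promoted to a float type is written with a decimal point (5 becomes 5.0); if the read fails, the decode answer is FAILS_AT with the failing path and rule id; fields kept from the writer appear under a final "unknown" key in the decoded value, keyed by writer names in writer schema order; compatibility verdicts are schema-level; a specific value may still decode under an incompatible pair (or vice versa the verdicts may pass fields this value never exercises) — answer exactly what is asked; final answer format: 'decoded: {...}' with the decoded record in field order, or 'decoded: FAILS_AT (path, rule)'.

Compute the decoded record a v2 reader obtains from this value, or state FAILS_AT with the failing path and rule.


decoded: {"attrs": [], "audit": {"primary": true, "enabled": true, "unknown": {"avatar": 0xBEEF}}, "country": "beta", "archived": false, "zip": 5, "unknown": {"id": 1}}

each type pair in Session: writer, then reader
decode (reader v2):
  attrs := []
  audit.primary := true
  audit.enabled := true
  writer audit.avatar: kept under "unknown"
  country := "beta" (from writer notes)
  archived := false
  zip := 5
  writer id: kept under "unknown"
  => decoded: {"attrs": [], "audit": {"primary": true, "enabled": true, "unknown": {"avatar": 0xBEEF}}, "country": "beta", "archived": false, "zip": 5, "unknown": {"id": 1}}
remaining Session differences; none change what is asked:
  field archived in record Session: tag 9 changed to 31 -> no rule fires on it and the decoded Session view is identical with or without it
  field audit in record Session: required changed to optional -> matters for Session compatibility verdicts, not for this value's decode


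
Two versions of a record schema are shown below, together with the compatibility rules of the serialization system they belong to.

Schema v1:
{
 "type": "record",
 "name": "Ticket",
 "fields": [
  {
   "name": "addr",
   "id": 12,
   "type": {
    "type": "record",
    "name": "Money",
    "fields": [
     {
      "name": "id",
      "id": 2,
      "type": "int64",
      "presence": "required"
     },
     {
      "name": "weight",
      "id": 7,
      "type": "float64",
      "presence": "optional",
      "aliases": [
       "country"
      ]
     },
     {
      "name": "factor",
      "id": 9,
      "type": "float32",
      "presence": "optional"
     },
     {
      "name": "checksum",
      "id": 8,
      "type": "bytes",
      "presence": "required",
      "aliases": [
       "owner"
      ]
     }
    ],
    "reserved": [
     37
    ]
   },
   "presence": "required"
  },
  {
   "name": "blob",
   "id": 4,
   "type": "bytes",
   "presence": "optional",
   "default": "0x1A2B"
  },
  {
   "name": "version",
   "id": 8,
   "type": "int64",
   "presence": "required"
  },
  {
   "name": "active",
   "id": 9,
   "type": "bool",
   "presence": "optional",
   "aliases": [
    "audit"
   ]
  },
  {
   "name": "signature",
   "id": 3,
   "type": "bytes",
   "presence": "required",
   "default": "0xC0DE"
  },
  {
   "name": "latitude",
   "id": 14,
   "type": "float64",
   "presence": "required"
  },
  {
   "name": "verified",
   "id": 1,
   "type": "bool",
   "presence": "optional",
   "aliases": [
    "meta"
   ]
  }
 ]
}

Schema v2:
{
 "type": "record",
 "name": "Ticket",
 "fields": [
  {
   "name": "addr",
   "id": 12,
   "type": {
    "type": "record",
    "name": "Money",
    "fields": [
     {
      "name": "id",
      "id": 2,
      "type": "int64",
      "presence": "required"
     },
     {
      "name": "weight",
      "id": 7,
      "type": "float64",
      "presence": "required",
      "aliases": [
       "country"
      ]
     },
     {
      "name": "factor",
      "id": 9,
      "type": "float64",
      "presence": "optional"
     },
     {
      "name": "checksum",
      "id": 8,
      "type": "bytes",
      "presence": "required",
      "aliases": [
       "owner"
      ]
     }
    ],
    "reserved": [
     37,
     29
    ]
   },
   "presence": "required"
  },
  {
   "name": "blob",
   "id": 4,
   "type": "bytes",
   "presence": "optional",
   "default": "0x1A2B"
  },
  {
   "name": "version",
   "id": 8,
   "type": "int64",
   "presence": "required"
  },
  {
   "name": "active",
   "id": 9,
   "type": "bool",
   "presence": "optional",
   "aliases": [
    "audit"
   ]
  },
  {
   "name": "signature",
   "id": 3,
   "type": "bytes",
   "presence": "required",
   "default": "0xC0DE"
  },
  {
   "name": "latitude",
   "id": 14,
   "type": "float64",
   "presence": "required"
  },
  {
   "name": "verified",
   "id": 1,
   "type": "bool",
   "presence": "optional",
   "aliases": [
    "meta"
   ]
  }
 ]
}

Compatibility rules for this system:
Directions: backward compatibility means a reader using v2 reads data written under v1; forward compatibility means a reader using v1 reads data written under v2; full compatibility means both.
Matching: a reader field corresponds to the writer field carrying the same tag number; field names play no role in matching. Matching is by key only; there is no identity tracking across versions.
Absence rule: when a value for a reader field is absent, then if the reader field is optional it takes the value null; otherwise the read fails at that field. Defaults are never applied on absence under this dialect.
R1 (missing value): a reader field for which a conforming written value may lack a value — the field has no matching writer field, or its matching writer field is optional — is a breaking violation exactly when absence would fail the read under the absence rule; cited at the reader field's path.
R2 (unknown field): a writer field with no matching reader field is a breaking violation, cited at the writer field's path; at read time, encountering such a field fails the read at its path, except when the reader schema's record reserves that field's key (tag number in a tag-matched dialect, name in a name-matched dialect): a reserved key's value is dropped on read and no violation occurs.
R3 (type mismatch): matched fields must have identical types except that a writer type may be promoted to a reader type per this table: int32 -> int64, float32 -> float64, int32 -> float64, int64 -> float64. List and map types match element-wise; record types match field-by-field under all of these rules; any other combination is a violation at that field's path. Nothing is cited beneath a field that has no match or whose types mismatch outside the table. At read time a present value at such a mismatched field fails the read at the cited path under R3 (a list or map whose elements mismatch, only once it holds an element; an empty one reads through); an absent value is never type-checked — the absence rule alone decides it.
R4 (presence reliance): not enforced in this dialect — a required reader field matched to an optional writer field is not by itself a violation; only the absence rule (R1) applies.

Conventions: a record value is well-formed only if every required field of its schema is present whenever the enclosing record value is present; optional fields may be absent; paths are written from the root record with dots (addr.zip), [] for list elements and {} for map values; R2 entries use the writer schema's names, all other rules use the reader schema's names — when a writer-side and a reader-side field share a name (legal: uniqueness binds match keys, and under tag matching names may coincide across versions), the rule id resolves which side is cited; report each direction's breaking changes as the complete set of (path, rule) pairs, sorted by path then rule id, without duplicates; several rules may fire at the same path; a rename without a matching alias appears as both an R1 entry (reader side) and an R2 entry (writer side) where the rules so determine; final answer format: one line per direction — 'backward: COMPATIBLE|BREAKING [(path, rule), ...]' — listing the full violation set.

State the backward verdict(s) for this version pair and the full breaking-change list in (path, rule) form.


each type pair in Ticket: writer, then reader
backward for Ticket (reader v2, writer v1):
  writer required, Money -> Money: reader addr maps from writer addr
  writer optional, bytes -> bytes: reader blob maps from writer blob
  writer required, int64 -> int64: reader version maps from writer version
  writer optional, bool -> bool: reader active maps from writer active
  writer required, bytes -> bytes: reader signature maps from writer signature
  writer required, float64 -> float64: reader latitude maps from writer latitude
  writer optional, bool -> bool: reader verified maps from writer verified
  writer required, int64 -> int64: reader addr.id maps from writer addr.id
  writer optional, float64 -> float64: reader addr.weight maps from writer addr.weight
  writer optional, float32 -> float64: reader addr.factor maps from writer addr.factor
  writer required, bytes -> bytes: reader addr.checksum maps from writer addr.checksum
  R1 fires at addr.weight
  => 1 violation(s): backward is BREAKING for Ticket
checking off the Ticket differences that do not matter here:
  field factor in record Money: type float32 changed to float64 -> fires only in the forward direction of Ticket, which is not asked here

backward: BREAKING [(addr.weight, R1)]


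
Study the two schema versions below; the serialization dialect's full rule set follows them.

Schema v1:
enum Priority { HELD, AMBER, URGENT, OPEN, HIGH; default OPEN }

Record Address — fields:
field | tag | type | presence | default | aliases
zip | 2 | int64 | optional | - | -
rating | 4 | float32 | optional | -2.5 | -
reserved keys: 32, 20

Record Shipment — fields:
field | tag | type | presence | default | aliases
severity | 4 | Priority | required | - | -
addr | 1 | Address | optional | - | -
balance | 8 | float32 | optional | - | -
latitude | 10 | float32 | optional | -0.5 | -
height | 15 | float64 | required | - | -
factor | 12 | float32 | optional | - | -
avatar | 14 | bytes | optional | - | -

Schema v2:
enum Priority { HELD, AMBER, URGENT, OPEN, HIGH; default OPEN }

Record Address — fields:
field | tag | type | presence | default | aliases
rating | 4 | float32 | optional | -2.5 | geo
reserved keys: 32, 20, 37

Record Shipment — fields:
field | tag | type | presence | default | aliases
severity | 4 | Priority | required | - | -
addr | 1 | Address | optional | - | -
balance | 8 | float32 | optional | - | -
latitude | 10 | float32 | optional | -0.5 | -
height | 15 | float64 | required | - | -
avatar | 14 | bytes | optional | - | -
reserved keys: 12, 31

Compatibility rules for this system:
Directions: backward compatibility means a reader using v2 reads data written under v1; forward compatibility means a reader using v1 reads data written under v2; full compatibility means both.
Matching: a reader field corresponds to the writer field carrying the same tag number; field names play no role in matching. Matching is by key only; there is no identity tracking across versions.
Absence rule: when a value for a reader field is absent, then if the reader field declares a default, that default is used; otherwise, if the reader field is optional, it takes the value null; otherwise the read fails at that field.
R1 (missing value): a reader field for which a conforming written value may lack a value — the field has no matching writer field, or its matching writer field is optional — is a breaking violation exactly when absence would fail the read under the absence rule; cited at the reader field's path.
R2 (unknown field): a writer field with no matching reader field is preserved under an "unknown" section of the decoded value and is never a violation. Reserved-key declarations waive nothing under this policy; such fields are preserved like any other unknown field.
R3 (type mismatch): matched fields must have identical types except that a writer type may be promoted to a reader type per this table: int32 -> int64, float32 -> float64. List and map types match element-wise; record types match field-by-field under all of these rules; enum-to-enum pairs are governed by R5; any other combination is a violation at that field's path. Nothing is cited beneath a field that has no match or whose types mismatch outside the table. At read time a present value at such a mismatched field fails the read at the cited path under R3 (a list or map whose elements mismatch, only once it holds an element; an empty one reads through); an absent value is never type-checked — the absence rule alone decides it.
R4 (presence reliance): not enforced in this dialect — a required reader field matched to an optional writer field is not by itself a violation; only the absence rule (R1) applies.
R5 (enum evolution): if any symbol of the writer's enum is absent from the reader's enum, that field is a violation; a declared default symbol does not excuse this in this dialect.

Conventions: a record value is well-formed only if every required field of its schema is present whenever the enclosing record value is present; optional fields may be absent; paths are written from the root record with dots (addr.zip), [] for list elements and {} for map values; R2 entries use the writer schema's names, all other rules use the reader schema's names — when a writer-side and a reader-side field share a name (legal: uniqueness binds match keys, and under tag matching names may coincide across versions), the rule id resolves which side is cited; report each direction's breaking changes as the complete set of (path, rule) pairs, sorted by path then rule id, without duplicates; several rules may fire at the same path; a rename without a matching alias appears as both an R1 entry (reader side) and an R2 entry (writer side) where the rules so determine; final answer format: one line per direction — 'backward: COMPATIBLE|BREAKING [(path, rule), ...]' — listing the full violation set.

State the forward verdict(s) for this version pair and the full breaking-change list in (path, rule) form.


forward: COMPATIBLE []

arrows below run writer -> reader for Shipment
checking forward for Shipment: reader v1 against writer v2:
  Priority -> Priority, writer required: severity aligns to severity
  Address -> Address, writer optional: addr aligns to addr
  float32 -> float32, writer optional: balance aligns to balance
  float32 -> float32, writer optional: latitude aligns to latitude
  float64 -> float64, writer required: height aligns to height
  factor: no writer match
  bytes -> bytes, writer optional: avatar aligns to avatar
  addr.zip: no writer match
  float32 -> float32, writer optional: addr.rating aligns to addr.rating
  => no violations; forward on Shipment: COMPATIBLE
diffs on Shipment not affecting the asked answer:
  removed field factor from record Shipment (its key 12 joins the reserved list) -> fires no rule on Shipment, leaving the asked answer as it is
  removed field zip from record Address -> fires no rule on Shipment, leaving the asked answer as it is


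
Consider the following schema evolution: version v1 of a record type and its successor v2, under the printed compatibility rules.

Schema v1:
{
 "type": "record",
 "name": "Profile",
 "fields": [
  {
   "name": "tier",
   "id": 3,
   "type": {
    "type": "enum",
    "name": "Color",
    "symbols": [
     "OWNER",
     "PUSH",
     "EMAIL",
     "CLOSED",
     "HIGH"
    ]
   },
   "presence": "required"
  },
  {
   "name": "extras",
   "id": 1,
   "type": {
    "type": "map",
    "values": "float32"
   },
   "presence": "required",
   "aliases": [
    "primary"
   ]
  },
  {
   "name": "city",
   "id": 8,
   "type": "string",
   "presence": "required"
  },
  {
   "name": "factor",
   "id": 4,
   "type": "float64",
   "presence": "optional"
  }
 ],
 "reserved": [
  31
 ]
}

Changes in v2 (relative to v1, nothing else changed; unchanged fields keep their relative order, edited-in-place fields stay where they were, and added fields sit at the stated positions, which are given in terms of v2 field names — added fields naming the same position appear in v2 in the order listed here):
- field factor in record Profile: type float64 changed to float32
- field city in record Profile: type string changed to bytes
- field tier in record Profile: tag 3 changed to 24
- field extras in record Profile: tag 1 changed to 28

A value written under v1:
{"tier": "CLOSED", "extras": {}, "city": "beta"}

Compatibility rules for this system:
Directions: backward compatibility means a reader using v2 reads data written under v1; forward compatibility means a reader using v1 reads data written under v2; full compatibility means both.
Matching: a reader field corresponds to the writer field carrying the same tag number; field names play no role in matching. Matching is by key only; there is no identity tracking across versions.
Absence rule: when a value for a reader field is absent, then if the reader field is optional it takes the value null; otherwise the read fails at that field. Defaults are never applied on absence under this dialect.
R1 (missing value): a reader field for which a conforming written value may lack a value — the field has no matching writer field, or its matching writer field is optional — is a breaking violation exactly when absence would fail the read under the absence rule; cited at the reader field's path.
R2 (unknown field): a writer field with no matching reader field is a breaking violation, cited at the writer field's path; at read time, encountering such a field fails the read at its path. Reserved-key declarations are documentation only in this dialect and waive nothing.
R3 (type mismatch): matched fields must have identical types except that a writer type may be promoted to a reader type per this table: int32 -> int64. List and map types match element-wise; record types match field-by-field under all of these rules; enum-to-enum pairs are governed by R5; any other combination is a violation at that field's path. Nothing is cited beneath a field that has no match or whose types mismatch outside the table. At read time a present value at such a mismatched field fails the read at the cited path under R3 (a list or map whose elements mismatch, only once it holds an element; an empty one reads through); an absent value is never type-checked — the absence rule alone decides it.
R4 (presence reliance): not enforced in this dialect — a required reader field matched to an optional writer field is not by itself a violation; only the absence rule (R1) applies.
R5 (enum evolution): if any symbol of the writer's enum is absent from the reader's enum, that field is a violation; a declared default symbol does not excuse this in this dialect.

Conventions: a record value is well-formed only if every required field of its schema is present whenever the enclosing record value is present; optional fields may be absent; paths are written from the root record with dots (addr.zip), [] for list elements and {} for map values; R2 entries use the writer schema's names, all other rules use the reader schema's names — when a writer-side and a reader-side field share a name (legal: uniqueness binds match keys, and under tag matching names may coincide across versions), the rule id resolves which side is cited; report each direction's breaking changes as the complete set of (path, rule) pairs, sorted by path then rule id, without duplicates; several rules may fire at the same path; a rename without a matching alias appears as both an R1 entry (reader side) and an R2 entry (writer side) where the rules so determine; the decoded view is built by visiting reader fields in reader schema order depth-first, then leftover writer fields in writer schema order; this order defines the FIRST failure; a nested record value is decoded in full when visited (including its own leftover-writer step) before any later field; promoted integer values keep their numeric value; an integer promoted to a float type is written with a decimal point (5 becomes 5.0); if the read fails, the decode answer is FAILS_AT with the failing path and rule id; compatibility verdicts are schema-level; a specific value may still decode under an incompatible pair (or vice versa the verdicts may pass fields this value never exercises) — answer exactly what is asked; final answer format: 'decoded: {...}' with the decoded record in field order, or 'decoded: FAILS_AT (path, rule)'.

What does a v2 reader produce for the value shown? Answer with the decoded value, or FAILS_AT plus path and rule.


in Profile below, arrows point writer -> reader
decode walk for Profile under reader schema v2:
  read fails at tier under R1 (no fill)
  => FAILS_AT (tier, R1)
checking off the Profile differences that do not matter here:
  field factor in record Profile: type float64 changed to float32 -> a verdict-level change on Profile — the shown value reads the same
  field city in record Profile: type string changed to bytes -> a verdict-level change on Profile — the shown value reads the same
  field extras in record Profile: tag 1 changed to 28 -> a verdict-level change on Profile — the shown value reads the same

decoded: FAILS_AT (tier, R1)
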